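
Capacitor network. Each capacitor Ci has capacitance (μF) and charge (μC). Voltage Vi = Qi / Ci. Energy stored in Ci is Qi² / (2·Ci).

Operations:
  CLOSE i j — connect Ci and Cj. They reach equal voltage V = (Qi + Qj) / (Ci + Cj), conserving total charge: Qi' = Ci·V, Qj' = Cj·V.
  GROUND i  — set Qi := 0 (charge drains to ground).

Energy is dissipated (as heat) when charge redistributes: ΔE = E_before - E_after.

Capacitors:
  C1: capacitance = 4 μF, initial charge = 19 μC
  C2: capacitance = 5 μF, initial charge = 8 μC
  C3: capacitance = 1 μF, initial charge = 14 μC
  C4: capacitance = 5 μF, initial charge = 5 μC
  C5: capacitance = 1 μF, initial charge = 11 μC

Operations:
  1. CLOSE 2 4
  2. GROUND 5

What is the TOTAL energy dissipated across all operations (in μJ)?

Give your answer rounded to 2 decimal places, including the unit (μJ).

Answer: 60.95 μJ

Derivation:
Initial: C1(4μF, Q=19μC, V=4.75V), C2(5μF, Q=8μC, V=1.60V), C3(1μF, Q=14μC, V=14.00V), C4(5μF, Q=5μC, V=1.00V), C5(1μF, Q=11μC, V=11.00V)
Op 1: CLOSE 2-4: Q_total=13.00, C_total=10.00, V=1.30; Q2=6.50, Q4=6.50; dissipated=0.450
Op 2: GROUND 5: Q5=0; energy lost=60.500
Total dissipated: 60.950 μJ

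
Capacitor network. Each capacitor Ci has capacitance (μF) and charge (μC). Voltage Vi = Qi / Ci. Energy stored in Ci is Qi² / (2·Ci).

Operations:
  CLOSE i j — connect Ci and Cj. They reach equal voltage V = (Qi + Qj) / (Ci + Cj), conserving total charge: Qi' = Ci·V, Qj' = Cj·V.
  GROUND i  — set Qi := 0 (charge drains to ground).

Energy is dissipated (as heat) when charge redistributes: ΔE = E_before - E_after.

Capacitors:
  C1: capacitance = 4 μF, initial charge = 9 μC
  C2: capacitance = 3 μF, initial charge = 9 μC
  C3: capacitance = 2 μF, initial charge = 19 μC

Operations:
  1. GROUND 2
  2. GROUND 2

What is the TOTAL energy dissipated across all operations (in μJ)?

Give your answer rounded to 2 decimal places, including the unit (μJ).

Initial: C1(4μF, Q=9μC, V=2.25V), C2(3μF, Q=9μC, V=3.00V), C3(2μF, Q=19μC, V=9.50V)
Op 1: GROUND 2: Q2=0; energy lost=13.500
Op 2: GROUND 2: Q2=0; energy lost=0.000
Total dissipated: 13.500 μJ

Answer: 13.50 μJ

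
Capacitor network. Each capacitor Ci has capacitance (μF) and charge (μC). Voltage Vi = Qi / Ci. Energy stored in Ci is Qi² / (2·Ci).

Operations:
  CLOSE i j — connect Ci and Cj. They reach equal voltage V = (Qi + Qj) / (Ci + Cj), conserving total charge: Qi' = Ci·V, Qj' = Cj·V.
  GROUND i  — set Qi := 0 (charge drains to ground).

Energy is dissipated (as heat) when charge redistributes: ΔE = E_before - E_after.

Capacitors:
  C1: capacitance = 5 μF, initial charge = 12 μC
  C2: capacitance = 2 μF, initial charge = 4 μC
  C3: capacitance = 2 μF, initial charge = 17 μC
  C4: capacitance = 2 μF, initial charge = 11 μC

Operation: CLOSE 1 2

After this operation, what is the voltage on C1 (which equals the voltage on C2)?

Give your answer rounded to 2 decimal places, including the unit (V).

Answer: 2.29 V

Derivation:
Initial: C1(5μF, Q=12μC, V=2.40V), C2(2μF, Q=4μC, V=2.00V), C3(2μF, Q=17μC, V=8.50V), C4(2μF, Q=11μC, V=5.50V)
Op 1: CLOSE 1-2: Q_total=16.00, C_total=7.00, V=2.29; Q1=11.43, Q2=4.57; dissipated=0.114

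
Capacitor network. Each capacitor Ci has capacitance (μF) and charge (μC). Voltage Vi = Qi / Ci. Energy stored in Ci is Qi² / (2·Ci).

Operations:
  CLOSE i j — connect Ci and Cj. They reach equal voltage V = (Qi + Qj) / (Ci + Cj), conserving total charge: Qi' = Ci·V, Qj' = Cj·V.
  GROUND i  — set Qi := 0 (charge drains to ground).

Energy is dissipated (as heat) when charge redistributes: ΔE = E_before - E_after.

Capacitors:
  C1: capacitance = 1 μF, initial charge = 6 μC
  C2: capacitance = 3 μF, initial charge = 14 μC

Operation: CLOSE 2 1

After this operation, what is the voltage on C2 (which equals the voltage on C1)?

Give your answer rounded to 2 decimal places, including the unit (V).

Initial: C1(1μF, Q=6μC, V=6.00V), C2(3μF, Q=14μC, V=4.67V)
Op 1: CLOSE 2-1: Q_total=20.00, C_total=4.00, V=5.00; Q2=15.00, Q1=5.00; dissipated=0.667

Answer: 5.00 V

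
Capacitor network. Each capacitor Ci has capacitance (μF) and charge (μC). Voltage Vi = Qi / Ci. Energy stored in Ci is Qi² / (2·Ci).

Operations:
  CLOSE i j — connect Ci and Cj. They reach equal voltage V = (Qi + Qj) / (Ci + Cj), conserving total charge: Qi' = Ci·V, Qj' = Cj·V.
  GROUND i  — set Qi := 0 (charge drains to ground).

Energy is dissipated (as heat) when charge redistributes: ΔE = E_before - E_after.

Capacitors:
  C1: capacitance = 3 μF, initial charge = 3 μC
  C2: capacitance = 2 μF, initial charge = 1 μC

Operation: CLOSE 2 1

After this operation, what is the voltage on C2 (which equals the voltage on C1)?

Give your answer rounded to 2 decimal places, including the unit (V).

Answer: 0.80 V

Derivation:
Initial: C1(3μF, Q=3μC, V=1.00V), C2(2μF, Q=1μC, V=0.50V)
Op 1: CLOSE 2-1: Q_total=4.00, C_total=5.00, V=0.80; Q2=1.60, Q1=2.40; dissipated=0.150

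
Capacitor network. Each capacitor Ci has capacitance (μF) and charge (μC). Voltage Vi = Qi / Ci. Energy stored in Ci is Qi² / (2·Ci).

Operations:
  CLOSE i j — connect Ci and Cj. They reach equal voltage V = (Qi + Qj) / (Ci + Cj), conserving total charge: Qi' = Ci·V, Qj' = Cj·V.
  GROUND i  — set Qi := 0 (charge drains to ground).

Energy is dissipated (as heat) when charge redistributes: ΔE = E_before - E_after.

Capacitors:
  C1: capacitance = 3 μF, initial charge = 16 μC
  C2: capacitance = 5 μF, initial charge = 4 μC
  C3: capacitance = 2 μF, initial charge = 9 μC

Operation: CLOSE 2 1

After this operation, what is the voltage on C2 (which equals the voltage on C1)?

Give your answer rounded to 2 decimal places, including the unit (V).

Answer: 2.50 V

Derivation:
Initial: C1(3μF, Q=16μC, V=5.33V), C2(5μF, Q=4μC, V=0.80V), C3(2μF, Q=9μC, V=4.50V)
Op 1: CLOSE 2-1: Q_total=20.00, C_total=8.00, V=2.50; Q2=12.50, Q1=7.50; dissipated=19.267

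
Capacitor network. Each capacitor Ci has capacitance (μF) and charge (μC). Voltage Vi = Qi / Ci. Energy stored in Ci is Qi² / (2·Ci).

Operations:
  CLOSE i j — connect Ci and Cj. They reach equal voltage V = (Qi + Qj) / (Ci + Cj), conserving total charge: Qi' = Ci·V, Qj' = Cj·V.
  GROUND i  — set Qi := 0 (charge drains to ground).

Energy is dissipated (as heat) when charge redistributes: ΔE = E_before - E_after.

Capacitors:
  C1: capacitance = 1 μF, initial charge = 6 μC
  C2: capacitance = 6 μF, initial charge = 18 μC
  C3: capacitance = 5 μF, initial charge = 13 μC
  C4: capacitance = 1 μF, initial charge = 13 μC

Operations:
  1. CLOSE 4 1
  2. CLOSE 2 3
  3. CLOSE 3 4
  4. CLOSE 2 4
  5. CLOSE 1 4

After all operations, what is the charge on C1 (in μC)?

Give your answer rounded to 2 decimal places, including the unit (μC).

Answer: 6.24 μC

Derivation:
Initial: C1(1μF, Q=6μC, V=6.00V), C2(6μF, Q=18μC, V=3.00V), C3(5μF, Q=13μC, V=2.60V), C4(1μF, Q=13μC, V=13.00V)
Op 1: CLOSE 4-1: Q_total=19.00, C_total=2.00, V=9.50; Q4=9.50, Q1=9.50; dissipated=12.250
Op 2: CLOSE 2-3: Q_total=31.00, C_total=11.00, V=2.82; Q2=16.91, Q3=14.09; dissipated=0.218
Op 3: CLOSE 3-4: Q_total=23.59, C_total=6.00, V=3.93; Q3=19.66, Q4=3.93; dissipated=18.603
Op 4: CLOSE 2-4: Q_total=20.84, C_total=7.00, V=2.98; Q2=17.86, Q4=2.98; dissipated=0.532
Op 5: CLOSE 1-4: Q_total=12.48, C_total=2.00, V=6.24; Q1=6.24, Q4=6.24; dissipated=10.636
Final charges: Q1=6.24, Q2=17.86, Q3=19.66, Q4=6.24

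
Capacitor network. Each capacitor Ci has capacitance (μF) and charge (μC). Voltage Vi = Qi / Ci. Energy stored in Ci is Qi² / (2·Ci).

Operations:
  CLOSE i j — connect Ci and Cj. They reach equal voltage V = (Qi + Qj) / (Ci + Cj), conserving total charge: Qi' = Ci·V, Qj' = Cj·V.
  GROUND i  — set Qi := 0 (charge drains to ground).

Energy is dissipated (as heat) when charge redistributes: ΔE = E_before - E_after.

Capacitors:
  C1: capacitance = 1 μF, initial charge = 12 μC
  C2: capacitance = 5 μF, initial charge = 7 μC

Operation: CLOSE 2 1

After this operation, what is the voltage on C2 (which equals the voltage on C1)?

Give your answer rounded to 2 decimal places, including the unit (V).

Initial: C1(1μF, Q=12μC, V=12.00V), C2(5μF, Q=7μC, V=1.40V)
Op 1: CLOSE 2-1: Q_total=19.00, C_total=6.00, V=3.17; Q2=15.83, Q1=3.17; dissipated=46.817

Answer: 3.17 V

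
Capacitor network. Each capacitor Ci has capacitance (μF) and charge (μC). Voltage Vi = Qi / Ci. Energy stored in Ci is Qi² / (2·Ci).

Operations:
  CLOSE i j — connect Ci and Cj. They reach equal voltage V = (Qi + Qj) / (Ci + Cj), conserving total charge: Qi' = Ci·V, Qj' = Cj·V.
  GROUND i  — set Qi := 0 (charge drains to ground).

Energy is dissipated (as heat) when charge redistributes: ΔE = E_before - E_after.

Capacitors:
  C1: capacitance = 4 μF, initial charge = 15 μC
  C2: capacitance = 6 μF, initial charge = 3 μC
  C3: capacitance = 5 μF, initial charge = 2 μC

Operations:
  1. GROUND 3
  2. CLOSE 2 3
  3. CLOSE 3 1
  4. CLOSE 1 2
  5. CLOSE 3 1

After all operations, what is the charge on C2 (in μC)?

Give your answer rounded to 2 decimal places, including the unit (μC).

Answer: 5.35 μC

Derivation:
Initial: C1(4μF, Q=15μC, V=3.75V), C2(6μF, Q=3μC, V=0.50V), C3(5μF, Q=2μC, V=0.40V)
Op 1: GROUND 3: Q3=0; energy lost=0.400
Op 2: CLOSE 2-3: Q_total=3.00, C_total=11.00, V=0.27; Q2=1.64, Q3=1.36; dissipated=0.341
Op 3: CLOSE 3-1: Q_total=16.36, C_total=9.00, V=1.82; Q3=9.09, Q1=7.27; dissipated=13.435
Op 4: CLOSE 1-2: Q_total=8.91, C_total=10.00, V=0.89; Q1=3.56, Q2=5.35; dissipated=2.866
Op 5: CLOSE 3-1: Q_total=12.65, C_total=9.00, V=1.41; Q3=7.03, Q1=5.62; dissipated=0.955
Final charges: Q1=5.62, Q2=5.35, Q3=7.03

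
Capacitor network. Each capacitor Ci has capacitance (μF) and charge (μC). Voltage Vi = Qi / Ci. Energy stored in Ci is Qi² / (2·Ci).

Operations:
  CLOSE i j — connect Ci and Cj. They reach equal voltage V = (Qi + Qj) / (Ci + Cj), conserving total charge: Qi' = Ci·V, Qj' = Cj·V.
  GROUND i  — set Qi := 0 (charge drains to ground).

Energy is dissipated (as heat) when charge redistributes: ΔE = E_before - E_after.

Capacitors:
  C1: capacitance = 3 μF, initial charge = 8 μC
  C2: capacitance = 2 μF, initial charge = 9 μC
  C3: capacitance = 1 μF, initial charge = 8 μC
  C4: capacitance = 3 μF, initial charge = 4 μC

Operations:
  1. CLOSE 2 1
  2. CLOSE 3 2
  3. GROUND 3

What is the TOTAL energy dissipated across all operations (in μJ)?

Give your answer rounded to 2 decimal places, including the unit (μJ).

Answer: 21.24 μJ

Derivation:
Initial: C1(3μF, Q=8μC, V=2.67V), C2(2μF, Q=9μC, V=4.50V), C3(1μF, Q=8μC, V=8.00V), C4(3μF, Q=4μC, V=1.33V)
Op 1: CLOSE 2-1: Q_total=17.00, C_total=5.00, V=3.40; Q2=6.80, Q1=10.20; dissipated=2.017
Op 2: CLOSE 3-2: Q_total=14.80, C_total=3.00, V=4.93; Q3=4.93, Q2=9.87; dissipated=7.053
Op 3: GROUND 3: Q3=0; energy lost=12.169
Total dissipated: 21.239 μJ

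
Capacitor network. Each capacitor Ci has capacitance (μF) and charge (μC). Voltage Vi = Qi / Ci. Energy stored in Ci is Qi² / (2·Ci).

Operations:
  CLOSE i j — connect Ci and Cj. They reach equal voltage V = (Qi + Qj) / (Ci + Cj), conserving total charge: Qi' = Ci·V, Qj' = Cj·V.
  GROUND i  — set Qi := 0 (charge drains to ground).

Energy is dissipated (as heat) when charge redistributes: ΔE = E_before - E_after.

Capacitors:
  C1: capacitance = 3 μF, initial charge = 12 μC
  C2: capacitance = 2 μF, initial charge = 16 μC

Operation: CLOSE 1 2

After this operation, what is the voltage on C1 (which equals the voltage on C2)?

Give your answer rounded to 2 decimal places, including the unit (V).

Initial: C1(3μF, Q=12μC, V=4.00V), C2(2μF, Q=16μC, V=8.00V)
Op 1: CLOSE 1-2: Q_total=28.00, C_total=5.00, V=5.60; Q1=16.80, Q2=11.20; dissipated=9.600

Answer: 5.60 V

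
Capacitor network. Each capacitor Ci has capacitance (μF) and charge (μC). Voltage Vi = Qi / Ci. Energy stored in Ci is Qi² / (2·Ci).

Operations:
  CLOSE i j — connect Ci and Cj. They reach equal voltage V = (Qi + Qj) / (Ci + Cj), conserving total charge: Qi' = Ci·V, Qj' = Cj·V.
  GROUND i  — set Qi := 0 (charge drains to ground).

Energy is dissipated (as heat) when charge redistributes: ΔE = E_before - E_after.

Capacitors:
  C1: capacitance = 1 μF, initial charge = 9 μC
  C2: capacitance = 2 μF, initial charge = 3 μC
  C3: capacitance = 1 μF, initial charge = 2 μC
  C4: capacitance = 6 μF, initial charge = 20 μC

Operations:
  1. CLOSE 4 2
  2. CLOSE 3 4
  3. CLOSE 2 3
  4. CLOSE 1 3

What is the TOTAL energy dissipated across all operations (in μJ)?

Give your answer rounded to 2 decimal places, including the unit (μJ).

Answer: 12.36 μJ

Derivation:
Initial: C1(1μF, Q=9μC, V=9.00V), C2(2μF, Q=3μC, V=1.50V), C3(1μF, Q=2μC, V=2.00V), C4(6μF, Q=20μC, V=3.33V)
Op 1: CLOSE 4-2: Q_total=23.00, C_total=8.00, V=2.88; Q4=17.25, Q2=5.75; dissipated=2.521
Op 2: CLOSE 3-4: Q_total=19.25, C_total=7.00, V=2.75; Q3=2.75, Q4=16.50; dissipated=0.328
Op 3: CLOSE 2-3: Q_total=8.50, C_total=3.00, V=2.83; Q2=5.67, Q3=2.83; dissipated=0.005
Op 4: CLOSE 1-3: Q_total=11.83, C_total=2.00, V=5.92; Q1=5.92, Q3=5.92; dissipated=9.507
Total dissipated: 12.361 μJ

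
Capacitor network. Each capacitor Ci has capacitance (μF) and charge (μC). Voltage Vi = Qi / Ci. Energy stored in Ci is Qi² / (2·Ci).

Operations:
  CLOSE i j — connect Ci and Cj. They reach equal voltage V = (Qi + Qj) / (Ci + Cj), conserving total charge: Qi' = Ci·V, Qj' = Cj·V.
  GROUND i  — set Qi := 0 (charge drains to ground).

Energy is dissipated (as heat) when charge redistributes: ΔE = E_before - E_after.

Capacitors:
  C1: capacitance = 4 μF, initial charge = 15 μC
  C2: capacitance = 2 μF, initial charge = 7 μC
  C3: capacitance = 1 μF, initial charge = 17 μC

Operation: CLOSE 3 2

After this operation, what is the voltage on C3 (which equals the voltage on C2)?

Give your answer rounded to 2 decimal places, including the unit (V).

Initial: C1(4μF, Q=15μC, V=3.75V), C2(2μF, Q=7μC, V=3.50V), C3(1μF, Q=17μC, V=17.00V)
Op 1: CLOSE 3-2: Q_total=24.00, C_total=3.00, V=8.00; Q3=8.00, Q2=16.00; dissipated=60.750

Answer: 8.00 V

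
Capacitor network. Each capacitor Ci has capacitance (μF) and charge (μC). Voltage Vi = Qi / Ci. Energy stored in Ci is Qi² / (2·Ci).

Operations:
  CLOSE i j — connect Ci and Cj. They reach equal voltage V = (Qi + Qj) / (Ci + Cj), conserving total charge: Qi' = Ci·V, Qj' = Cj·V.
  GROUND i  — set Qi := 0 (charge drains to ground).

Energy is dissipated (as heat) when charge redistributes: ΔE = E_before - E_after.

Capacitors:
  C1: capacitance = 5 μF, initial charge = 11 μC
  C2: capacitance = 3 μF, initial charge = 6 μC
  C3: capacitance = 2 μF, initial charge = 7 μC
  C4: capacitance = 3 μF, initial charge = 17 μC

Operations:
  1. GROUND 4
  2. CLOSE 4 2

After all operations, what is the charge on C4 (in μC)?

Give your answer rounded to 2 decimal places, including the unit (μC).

Initial: C1(5μF, Q=11μC, V=2.20V), C2(3μF, Q=6μC, V=2.00V), C3(2μF, Q=7μC, V=3.50V), C4(3μF, Q=17μC, V=5.67V)
Op 1: GROUND 4: Q4=0; energy lost=48.167
Op 2: CLOSE 4-2: Q_total=6.00, C_total=6.00, V=1.00; Q4=3.00, Q2=3.00; dissipated=3.000
Final charges: Q1=11.00, Q2=3.00, Q3=7.00, Q4=3.00

Answer: 3.00 μC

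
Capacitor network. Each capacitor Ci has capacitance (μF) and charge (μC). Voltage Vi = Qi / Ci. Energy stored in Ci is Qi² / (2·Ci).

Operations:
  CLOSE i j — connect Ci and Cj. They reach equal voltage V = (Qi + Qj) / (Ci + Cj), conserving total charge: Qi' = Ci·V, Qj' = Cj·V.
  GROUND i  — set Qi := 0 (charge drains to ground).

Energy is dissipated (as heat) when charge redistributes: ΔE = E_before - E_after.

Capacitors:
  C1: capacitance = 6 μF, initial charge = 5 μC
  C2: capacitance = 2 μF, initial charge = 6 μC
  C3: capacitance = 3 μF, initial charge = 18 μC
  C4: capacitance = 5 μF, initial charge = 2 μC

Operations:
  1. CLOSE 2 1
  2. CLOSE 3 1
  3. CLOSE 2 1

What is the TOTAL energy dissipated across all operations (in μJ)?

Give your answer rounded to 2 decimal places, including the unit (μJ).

Initial: C1(6μF, Q=5μC, V=0.83V), C2(2μF, Q=6μC, V=3.00V), C3(3μF, Q=18μC, V=6.00V), C4(5μF, Q=2μC, V=0.40V)
Op 1: CLOSE 2-1: Q_total=11.00, C_total=8.00, V=1.38; Q2=2.75, Q1=8.25; dissipated=3.521
Op 2: CLOSE 3-1: Q_total=26.25, C_total=9.00, V=2.92; Q3=8.75, Q1=17.50; dissipated=21.391
Op 3: CLOSE 2-1: Q_total=20.25, C_total=8.00, V=2.53; Q2=5.06, Q1=15.19; dissipated=1.783
Total dissipated: 26.694 μJ

Answer: 26.69 μJ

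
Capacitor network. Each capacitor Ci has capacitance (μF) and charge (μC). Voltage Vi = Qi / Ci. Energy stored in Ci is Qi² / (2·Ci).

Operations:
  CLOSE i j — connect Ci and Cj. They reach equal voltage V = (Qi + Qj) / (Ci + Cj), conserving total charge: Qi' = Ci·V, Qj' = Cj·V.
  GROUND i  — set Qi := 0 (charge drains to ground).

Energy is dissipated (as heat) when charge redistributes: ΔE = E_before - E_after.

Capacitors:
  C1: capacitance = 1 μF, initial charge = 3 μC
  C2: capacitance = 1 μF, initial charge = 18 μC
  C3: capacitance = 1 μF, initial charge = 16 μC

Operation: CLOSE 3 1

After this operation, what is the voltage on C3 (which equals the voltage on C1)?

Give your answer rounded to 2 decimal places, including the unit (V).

Initial: C1(1μF, Q=3μC, V=3.00V), C2(1μF, Q=18μC, V=18.00V), C3(1μF, Q=16μC, V=16.00V)
Op 1: CLOSE 3-1: Q_total=19.00, C_total=2.00, V=9.50; Q3=9.50, Q1=9.50; dissipated=42.250

Answer: 9.50 V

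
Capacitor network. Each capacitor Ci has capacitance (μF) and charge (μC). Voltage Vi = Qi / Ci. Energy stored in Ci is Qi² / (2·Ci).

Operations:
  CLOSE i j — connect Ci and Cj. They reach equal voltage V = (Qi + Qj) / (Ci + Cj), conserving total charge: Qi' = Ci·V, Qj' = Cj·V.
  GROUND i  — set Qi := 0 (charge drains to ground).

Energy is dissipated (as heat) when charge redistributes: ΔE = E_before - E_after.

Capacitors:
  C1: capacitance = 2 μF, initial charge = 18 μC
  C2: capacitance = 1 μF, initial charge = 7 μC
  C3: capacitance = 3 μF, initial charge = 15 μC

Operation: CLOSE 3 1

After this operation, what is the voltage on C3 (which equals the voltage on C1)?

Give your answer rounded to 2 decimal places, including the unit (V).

Initial: C1(2μF, Q=18μC, V=9.00V), C2(1μF, Q=7μC, V=7.00V), C3(3μF, Q=15μC, V=5.00V)
Op 1: CLOSE 3-1: Q_total=33.00, C_total=5.00, V=6.60; Q3=19.80, Q1=13.20; dissipated=9.600

Answer: 6.60 V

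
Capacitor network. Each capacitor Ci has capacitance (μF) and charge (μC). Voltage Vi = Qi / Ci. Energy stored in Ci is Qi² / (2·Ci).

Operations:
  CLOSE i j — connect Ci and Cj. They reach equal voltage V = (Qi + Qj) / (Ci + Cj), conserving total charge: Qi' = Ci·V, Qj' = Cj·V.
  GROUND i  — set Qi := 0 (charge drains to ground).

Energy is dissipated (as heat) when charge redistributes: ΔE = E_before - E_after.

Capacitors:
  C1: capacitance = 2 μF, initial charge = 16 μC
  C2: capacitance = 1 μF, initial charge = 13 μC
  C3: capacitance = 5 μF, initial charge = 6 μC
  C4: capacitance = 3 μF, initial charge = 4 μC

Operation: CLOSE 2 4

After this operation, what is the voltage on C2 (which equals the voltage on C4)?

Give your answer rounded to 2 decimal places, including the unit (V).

Answer: 4.25 V

Derivation:
Initial: C1(2μF, Q=16μC, V=8.00V), C2(1μF, Q=13μC, V=13.00V), C3(5μF, Q=6μC, V=1.20V), C4(3μF, Q=4μC, V=1.33V)
Op 1: CLOSE 2-4: Q_total=17.00, C_total=4.00, V=4.25; Q2=4.25, Q4=12.75; dissipated=51.042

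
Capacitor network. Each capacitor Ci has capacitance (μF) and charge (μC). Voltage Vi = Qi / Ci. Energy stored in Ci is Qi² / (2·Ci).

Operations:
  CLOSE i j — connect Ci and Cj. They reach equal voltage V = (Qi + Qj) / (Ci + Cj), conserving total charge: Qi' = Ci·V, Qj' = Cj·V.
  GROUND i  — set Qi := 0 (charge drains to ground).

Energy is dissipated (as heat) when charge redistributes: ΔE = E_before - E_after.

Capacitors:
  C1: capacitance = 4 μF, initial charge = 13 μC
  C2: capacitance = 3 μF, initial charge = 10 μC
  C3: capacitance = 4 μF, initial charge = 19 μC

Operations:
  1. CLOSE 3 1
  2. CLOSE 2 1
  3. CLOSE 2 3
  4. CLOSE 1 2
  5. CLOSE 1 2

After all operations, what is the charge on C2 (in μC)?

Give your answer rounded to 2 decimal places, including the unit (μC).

Initial: C1(4μF, Q=13μC, V=3.25V), C2(3μF, Q=10μC, V=3.33V), C3(4μF, Q=19μC, V=4.75V)
Op 1: CLOSE 3-1: Q_total=32.00, C_total=8.00, V=4.00; Q3=16.00, Q1=16.00; dissipated=2.250
Op 2: CLOSE 2-1: Q_total=26.00, C_total=7.00, V=3.71; Q2=11.14, Q1=14.86; dissipated=0.381
Op 3: CLOSE 2-3: Q_total=27.14, C_total=7.00, V=3.88; Q2=11.63, Q3=15.51; dissipated=0.070
Op 4: CLOSE 1-2: Q_total=26.49, C_total=7.00, V=3.78; Q1=15.14, Q2=11.35; dissipated=0.023
Op 5: CLOSE 1-2: Q_total=26.49, C_total=7.00, V=3.78; Q1=15.14, Q2=11.35; dissipated=0.000
Final charges: Q1=15.14, Q2=11.35, Q3=15.51

Answer: 11.35 μC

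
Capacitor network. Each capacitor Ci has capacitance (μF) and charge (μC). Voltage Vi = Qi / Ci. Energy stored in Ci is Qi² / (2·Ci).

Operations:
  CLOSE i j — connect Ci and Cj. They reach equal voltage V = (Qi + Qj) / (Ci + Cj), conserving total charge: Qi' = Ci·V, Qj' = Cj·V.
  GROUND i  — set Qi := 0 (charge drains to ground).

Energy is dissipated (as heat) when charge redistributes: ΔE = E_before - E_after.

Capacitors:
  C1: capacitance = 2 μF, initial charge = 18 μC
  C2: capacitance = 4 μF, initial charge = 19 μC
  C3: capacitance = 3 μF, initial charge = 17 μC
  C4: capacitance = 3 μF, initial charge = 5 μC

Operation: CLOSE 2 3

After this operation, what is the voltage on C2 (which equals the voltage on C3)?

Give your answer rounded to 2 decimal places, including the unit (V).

Initial: C1(2μF, Q=18μC, V=9.00V), C2(4μF, Q=19μC, V=4.75V), C3(3μF, Q=17μC, V=5.67V), C4(3μF, Q=5μC, V=1.67V)
Op 1: CLOSE 2-3: Q_total=36.00, C_total=7.00, V=5.14; Q2=20.57, Q3=15.43; dissipated=0.720

Answer: 5.14 V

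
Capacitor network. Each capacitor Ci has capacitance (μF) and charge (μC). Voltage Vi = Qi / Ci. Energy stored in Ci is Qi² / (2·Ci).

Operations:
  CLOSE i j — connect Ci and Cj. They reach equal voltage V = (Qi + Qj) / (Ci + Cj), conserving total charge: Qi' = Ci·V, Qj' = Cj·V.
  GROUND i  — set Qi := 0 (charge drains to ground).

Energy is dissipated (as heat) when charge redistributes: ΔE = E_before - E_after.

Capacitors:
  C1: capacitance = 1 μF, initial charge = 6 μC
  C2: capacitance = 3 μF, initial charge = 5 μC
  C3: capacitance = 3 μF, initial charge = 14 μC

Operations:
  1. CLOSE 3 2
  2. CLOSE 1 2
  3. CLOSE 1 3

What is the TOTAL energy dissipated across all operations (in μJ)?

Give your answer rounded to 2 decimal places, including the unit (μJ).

Answer: 9.95 μJ

Derivation:
Initial: C1(1μF, Q=6μC, V=6.00V), C2(3μF, Q=5μC, V=1.67V), C3(3μF, Q=14μC, V=4.67V)
Op 1: CLOSE 3-2: Q_total=19.00, C_total=6.00, V=3.17; Q3=9.50, Q2=9.50; dissipated=6.750
Op 2: CLOSE 1-2: Q_total=15.50, C_total=4.00, V=3.88; Q1=3.88, Q2=11.62; dissipated=3.010
Op 3: CLOSE 1-3: Q_total=13.38, C_total=4.00, V=3.34; Q1=3.34, Q3=10.03; dissipated=0.188
Total dissipated: 9.949 μJ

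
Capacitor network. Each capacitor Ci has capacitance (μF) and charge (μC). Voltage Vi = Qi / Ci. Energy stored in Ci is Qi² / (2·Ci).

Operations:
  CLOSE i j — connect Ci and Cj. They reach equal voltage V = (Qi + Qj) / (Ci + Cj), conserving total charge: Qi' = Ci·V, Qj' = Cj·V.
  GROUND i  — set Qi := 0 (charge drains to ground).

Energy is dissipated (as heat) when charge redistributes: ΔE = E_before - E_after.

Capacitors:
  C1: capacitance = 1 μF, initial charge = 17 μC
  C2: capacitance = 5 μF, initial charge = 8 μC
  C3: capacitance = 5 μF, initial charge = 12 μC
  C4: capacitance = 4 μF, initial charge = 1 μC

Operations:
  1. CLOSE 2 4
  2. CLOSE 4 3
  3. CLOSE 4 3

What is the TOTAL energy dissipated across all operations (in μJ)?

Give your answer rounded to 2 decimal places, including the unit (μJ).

Initial: C1(1μF, Q=17μC, V=17.00V), C2(5μF, Q=8μC, V=1.60V), C3(5μF, Q=12μC, V=2.40V), C4(4μF, Q=1μC, V=0.25V)
Op 1: CLOSE 2-4: Q_total=9.00, C_total=9.00, V=1.00; Q2=5.00, Q4=4.00; dissipated=2.025
Op 2: CLOSE 4-3: Q_total=16.00, C_total=9.00, V=1.78; Q4=7.11, Q3=8.89; dissipated=2.178
Op 3: CLOSE 4-3: Q_total=16.00, C_total=9.00, V=1.78; Q4=7.11, Q3=8.89; dissipated=0.000
Total dissipated: 4.203 μJ

Answer: 4.20 μJ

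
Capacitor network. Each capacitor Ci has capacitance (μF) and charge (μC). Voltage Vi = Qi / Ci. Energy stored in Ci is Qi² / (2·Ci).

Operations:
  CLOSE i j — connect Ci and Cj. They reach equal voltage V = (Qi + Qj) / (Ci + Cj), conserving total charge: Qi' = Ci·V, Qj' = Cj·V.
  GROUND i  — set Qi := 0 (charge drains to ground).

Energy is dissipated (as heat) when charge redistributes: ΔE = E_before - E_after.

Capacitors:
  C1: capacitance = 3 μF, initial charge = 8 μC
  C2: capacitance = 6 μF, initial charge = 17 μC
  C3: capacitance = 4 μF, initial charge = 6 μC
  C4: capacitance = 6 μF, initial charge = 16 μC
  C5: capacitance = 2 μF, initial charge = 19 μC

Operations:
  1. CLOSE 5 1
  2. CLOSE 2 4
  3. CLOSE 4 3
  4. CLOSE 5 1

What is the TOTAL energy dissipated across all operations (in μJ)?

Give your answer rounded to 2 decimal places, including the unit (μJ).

Answer: 29.93 μJ

Derivation:
Initial: C1(3μF, Q=8μC, V=2.67V), C2(6μF, Q=17μC, V=2.83V), C3(4μF, Q=6μC, V=1.50V), C4(6μF, Q=16μC, V=2.67V), C5(2μF, Q=19μC, V=9.50V)
Op 1: CLOSE 5-1: Q_total=27.00, C_total=5.00, V=5.40; Q5=10.80, Q1=16.20; dissipated=28.017
Op 2: CLOSE 2-4: Q_total=33.00, C_total=12.00, V=2.75; Q2=16.50, Q4=16.50; dissipated=0.042
Op 3: CLOSE 4-3: Q_total=22.50, C_total=10.00, V=2.25; Q4=13.50, Q3=9.00; dissipated=1.875
Op 4: CLOSE 5-1: Q_total=27.00, C_total=5.00, V=5.40; Q5=10.80, Q1=16.20; dissipated=0.000
Total dissipated: 29.933 μJ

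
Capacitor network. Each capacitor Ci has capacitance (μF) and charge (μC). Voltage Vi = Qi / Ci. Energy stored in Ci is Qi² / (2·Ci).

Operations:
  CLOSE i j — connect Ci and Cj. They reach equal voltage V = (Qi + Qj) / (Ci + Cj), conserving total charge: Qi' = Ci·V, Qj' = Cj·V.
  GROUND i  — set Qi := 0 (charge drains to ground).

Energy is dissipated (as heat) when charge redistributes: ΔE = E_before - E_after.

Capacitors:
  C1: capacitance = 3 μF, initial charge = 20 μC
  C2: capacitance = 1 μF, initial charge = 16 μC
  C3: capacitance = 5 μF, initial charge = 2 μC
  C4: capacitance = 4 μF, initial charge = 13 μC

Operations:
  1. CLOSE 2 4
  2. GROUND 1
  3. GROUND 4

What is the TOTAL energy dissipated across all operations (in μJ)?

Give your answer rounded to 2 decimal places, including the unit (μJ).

Answer: 198.97 μJ

Derivation:
Initial: C1(3μF, Q=20μC, V=6.67V), C2(1μF, Q=16μC, V=16.00V), C3(5μF, Q=2μC, V=0.40V), C4(4μF, Q=13μC, V=3.25V)
Op 1: CLOSE 2-4: Q_total=29.00, C_total=5.00, V=5.80; Q2=5.80, Q4=23.20; dissipated=65.025
Op 2: GROUND 1: Q1=0; energy lost=66.667
Op 3: GROUND 4: Q4=0; energy lost=67.280
Total dissipated: 198.972 μJ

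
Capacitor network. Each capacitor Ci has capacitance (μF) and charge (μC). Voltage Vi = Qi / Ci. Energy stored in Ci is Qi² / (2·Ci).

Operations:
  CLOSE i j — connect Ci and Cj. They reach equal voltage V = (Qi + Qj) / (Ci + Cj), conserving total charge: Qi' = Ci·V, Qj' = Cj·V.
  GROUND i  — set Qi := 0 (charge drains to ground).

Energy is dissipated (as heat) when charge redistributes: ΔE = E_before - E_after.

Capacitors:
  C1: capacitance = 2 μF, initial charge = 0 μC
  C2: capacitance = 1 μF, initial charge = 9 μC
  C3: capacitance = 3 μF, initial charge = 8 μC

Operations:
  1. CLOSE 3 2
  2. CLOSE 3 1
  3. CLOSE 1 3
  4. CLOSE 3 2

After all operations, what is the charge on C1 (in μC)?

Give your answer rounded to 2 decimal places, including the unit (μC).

Initial: C1(2μF, Q=0μC, V=0.00V), C2(1μF, Q=9μC, V=9.00V), C3(3μF, Q=8μC, V=2.67V)
Op 1: CLOSE 3-2: Q_total=17.00, C_total=4.00, V=4.25; Q3=12.75, Q2=4.25; dissipated=15.042
Op 2: CLOSE 3-1: Q_total=12.75, C_total=5.00, V=2.55; Q3=7.65, Q1=5.10; dissipated=10.838
Op 3: CLOSE 1-3: Q_total=12.75, C_total=5.00, V=2.55; Q1=5.10, Q3=7.65; dissipated=0.000
Op 4: CLOSE 3-2: Q_total=11.90, C_total=4.00, V=2.98; Q3=8.93, Q2=2.98; dissipated=1.084
Final charges: Q1=5.10, Q2=2.98, Q3=8.93

Answer: 5.10 μC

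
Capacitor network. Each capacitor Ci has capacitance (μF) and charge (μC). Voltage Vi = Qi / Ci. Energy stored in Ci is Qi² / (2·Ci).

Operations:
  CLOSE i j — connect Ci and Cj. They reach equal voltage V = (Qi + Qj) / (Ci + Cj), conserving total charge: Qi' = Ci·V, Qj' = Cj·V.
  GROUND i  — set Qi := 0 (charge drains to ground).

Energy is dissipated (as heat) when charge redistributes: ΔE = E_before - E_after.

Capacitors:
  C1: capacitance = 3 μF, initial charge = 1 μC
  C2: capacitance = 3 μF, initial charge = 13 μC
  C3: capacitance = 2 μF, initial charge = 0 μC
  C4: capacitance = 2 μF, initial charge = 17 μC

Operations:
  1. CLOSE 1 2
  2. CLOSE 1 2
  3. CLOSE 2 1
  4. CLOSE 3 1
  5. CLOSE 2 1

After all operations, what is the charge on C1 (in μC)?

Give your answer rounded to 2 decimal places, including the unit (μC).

Answer: 5.60 μC

Derivation:
Initial: C1(3μF, Q=1μC, V=0.33V), C2(3μF, Q=13μC, V=4.33V), C3(2μF, Q=0μC, V=0.00V), C4(2μF, Q=17μC, V=8.50V)
Op 1: CLOSE 1-2: Q_total=14.00, C_total=6.00, V=2.33; Q1=7.00, Q2=7.00; dissipated=12.000
Op 2: CLOSE 1-2: Q_total=14.00, C_total=6.00, V=2.33; Q1=7.00, Q2=7.00; dissipated=0.000
Op 3: CLOSE 2-1: Q_total=14.00, C_total=6.00, V=2.33; Q2=7.00, Q1=7.00; dissipated=0.000
Op 4: CLOSE 3-1: Q_total=7.00, C_total=5.00, V=1.40; Q3=2.80, Q1=4.20; dissipated=3.267
Op 5: CLOSE 2-1: Q_total=11.20, C_total=6.00, V=1.87; Q2=5.60, Q1=5.60; dissipated=0.653
Final charges: Q1=5.60, Q2=5.60, Q3=2.80, Q4=17.00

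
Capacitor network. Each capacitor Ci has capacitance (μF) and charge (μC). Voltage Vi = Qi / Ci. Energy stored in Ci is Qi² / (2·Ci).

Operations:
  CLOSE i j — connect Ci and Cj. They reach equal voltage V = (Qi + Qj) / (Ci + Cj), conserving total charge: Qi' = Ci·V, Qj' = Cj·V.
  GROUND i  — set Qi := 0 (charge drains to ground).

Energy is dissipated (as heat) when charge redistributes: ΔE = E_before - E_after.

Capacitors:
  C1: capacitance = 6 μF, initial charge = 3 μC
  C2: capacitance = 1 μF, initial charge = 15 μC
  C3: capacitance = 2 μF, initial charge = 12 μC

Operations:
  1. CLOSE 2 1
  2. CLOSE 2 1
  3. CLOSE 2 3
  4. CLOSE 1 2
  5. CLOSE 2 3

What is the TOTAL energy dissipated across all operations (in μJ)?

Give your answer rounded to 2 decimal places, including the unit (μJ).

Answer: 97.54 μJ

Derivation:
Initial: C1(6μF, Q=3μC, V=0.50V), C2(1μF, Q=15μC, V=15.00V), C3(2μF, Q=12μC, V=6.00V)
Op 1: CLOSE 2-1: Q_total=18.00, C_total=7.00, V=2.57; Q2=2.57, Q1=15.43; dissipated=90.107
Op 2: CLOSE 2-1: Q_total=18.00, C_total=7.00, V=2.57; Q2=2.57, Q1=15.43; dissipated=0.000
Op 3: CLOSE 2-3: Q_total=14.57, C_total=3.00, V=4.86; Q2=4.86, Q3=9.71; dissipated=3.918
Op 4: CLOSE 1-2: Q_total=20.29, C_total=7.00, V=2.90; Q1=17.39, Q2=2.90; dissipated=2.239
Op 5: CLOSE 2-3: Q_total=12.61, C_total=3.00, V=4.20; Q2=4.20, Q3=8.41; dissipated=1.279
Total dissipated: 97.544 μJ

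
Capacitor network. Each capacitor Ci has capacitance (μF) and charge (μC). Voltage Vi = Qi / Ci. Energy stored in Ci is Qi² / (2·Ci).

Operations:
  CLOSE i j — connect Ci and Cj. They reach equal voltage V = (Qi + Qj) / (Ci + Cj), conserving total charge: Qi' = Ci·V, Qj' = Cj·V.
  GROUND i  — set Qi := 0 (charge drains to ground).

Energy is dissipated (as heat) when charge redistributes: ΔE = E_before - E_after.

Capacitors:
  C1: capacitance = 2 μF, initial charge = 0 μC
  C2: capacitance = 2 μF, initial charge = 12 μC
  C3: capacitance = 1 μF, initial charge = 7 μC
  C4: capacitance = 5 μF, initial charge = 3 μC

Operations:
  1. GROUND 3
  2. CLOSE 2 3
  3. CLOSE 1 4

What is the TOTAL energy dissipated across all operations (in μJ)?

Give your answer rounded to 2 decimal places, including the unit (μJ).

Answer: 36.76 μJ

Derivation:
Initial: C1(2μF, Q=0μC, V=0.00V), C2(2μF, Q=12μC, V=6.00V), C3(1μF, Q=7μC, V=7.00V), C4(5μF, Q=3μC, V=0.60V)
Op 1: GROUND 3: Q3=0; energy lost=24.500
Op 2: CLOSE 2-3: Q_total=12.00, C_total=3.00, V=4.00; Q2=8.00, Q3=4.00; dissipated=12.000
Op 3: CLOSE 1-4: Q_total=3.00, C_total=7.00, V=0.43; Q1=0.86, Q4=2.14; dissipated=0.257
Total dissipated: 36.757 μJ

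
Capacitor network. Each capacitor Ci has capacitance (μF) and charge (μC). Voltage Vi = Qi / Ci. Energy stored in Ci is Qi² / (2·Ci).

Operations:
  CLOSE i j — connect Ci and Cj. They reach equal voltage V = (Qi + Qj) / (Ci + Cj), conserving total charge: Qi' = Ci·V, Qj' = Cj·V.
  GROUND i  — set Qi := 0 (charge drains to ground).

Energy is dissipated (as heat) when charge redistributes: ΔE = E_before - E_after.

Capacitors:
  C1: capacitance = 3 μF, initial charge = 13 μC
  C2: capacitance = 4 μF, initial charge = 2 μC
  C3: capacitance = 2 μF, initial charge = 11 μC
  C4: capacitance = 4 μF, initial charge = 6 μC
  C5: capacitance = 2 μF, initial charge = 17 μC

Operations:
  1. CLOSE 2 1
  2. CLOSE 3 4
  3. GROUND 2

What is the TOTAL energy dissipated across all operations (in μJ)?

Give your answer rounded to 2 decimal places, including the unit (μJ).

Answer: 32.45 μJ

Derivation:
Initial: C1(3μF, Q=13μC, V=4.33V), C2(4μF, Q=2μC, V=0.50V), C3(2μF, Q=11μC, V=5.50V), C4(4μF, Q=6μC, V=1.50V), C5(2μF, Q=17μC, V=8.50V)
Op 1: CLOSE 2-1: Q_total=15.00, C_total=7.00, V=2.14; Q2=8.57, Q1=6.43; dissipated=12.595
Op 2: CLOSE 3-4: Q_total=17.00, C_total=6.00, V=2.83; Q3=5.67, Q4=11.33; dissipated=10.667
Op 3: GROUND 2: Q2=0; energy lost=9.184
Total dissipated: 32.446 μJ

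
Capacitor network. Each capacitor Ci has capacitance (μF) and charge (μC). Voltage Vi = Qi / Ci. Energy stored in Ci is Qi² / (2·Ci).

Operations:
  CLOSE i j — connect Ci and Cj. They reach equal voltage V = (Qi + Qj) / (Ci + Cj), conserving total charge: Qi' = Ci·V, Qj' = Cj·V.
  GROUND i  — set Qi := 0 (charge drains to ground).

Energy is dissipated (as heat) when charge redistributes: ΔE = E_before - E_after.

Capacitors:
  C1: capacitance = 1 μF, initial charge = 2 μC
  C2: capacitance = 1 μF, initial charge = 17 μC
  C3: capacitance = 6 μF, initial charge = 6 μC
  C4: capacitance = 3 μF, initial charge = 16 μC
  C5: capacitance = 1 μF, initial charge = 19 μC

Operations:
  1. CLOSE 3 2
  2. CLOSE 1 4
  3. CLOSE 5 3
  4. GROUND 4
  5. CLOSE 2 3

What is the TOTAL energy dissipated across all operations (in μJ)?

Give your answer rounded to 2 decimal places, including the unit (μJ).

Answer: 252.25 μJ

Derivation:
Initial: C1(1μF, Q=2μC, V=2.00V), C2(1μF, Q=17μC, V=17.00V), C3(6μF, Q=6μC, V=1.00V), C4(3μF, Q=16μC, V=5.33V), C5(1μF, Q=19μC, V=19.00V)
Op 1: CLOSE 3-2: Q_total=23.00, C_total=7.00, V=3.29; Q3=19.71, Q2=3.29; dissipated=109.714
Op 2: CLOSE 1-4: Q_total=18.00, C_total=4.00, V=4.50; Q1=4.50, Q4=13.50; dissipated=4.167
Op 3: CLOSE 5-3: Q_total=38.71, C_total=7.00, V=5.53; Q5=5.53, Q3=33.18; dissipated=105.831
Op 4: GROUND 4: Q4=0; energy lost=30.375
Op 5: CLOSE 2-3: Q_total=36.47, C_total=7.00, V=5.21; Q2=5.21, Q3=31.26; dissipated=2.160
Total dissipated: 252.247 μJ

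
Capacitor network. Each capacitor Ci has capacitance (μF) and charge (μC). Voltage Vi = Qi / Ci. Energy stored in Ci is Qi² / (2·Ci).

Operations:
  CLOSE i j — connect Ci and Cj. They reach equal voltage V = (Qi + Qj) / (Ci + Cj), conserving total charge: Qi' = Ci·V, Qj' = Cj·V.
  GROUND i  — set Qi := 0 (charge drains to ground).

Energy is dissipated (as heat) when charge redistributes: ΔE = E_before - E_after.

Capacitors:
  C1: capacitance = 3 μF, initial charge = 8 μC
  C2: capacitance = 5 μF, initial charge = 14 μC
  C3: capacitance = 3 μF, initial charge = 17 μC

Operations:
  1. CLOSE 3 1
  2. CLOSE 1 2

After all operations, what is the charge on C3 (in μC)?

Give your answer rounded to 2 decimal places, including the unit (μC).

Initial: C1(3μF, Q=8μC, V=2.67V), C2(5μF, Q=14μC, V=2.80V), C3(3μF, Q=17μC, V=5.67V)
Op 1: CLOSE 3-1: Q_total=25.00, C_total=6.00, V=4.17; Q3=12.50, Q1=12.50; dissipated=6.750
Op 2: CLOSE 1-2: Q_total=26.50, C_total=8.00, V=3.31; Q1=9.94, Q2=16.56; dissipated=1.751
Final charges: Q1=9.94, Q2=16.56, Q3=12.50

Answer: 12.50 μC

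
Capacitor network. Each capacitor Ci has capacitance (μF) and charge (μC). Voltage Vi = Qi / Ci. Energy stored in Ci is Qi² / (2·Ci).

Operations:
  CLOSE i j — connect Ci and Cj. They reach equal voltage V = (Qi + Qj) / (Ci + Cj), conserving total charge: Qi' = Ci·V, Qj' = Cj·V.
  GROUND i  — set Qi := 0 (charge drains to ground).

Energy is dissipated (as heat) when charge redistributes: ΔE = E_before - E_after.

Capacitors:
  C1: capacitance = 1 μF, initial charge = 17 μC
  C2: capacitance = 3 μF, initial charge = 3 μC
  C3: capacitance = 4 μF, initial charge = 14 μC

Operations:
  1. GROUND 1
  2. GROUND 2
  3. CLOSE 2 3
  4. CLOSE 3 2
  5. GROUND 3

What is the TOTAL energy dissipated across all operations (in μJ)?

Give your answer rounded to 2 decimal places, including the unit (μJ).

Initial: C1(1μF, Q=17μC, V=17.00V), C2(3μF, Q=3μC, V=1.00V), C3(4μF, Q=14μC, V=3.50V)
Op 1: GROUND 1: Q1=0; energy lost=144.500
Op 2: GROUND 2: Q2=0; energy lost=1.500
Op 3: CLOSE 2-3: Q_total=14.00, C_total=7.00, V=2.00; Q2=6.00, Q3=8.00; dissipated=10.500
Op 4: CLOSE 3-2: Q_total=14.00, C_total=7.00, V=2.00; Q3=8.00, Q2=6.00; dissipated=0.000
Op 5: GROUND 3: Q3=0; energy lost=8.000
Total dissipated: 164.500 μJ

Answer: 164.50 μJ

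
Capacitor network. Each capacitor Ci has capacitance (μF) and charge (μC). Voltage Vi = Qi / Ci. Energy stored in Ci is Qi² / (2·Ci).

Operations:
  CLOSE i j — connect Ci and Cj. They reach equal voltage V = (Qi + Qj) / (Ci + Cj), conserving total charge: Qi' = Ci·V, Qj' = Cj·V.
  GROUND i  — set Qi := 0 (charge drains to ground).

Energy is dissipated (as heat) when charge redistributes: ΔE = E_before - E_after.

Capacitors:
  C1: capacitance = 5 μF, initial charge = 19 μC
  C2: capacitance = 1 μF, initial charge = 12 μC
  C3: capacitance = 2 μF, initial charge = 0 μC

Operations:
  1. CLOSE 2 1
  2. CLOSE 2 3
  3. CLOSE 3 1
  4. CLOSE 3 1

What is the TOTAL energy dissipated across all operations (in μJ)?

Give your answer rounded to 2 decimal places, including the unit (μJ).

Initial: C1(5μF, Q=19μC, V=3.80V), C2(1μF, Q=12μC, V=12.00V), C3(2μF, Q=0μC, V=0.00V)
Op 1: CLOSE 2-1: Q_total=31.00, C_total=6.00, V=5.17; Q2=5.17, Q1=25.83; dissipated=28.017
Op 2: CLOSE 2-3: Q_total=5.17, C_total=3.00, V=1.72; Q2=1.72, Q3=3.44; dissipated=8.898
Op 3: CLOSE 3-1: Q_total=29.28, C_total=7.00, V=4.18; Q3=8.37, Q1=20.91; dissipated=8.474
Op 4: CLOSE 3-1: Q_total=29.28, C_total=7.00, V=4.18; Q3=8.37, Q1=20.91; dissipated=0.000
Total dissipated: 45.389 μJ

Answer: 45.39 μJ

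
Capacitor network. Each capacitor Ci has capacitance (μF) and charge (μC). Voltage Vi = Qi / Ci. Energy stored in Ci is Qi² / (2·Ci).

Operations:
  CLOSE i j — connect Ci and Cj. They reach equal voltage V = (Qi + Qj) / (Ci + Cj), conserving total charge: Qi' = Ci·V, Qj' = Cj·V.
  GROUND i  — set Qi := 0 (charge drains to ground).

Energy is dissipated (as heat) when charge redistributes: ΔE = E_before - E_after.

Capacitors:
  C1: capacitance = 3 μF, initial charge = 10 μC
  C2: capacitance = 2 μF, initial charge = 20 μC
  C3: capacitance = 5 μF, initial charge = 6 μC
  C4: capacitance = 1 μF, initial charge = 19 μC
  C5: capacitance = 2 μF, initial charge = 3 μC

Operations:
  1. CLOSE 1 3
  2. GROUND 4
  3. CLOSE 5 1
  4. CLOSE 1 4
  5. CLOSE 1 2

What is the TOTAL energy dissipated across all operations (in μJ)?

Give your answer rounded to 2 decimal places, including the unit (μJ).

Answer: 231.03 μJ

Derivation:
Initial: C1(3μF, Q=10μC, V=3.33V), C2(2μF, Q=20μC, V=10.00V), C3(5μF, Q=6μC, V=1.20V), C4(1μF, Q=19μC, V=19.00V), C5(2μF, Q=3μC, V=1.50V)
Op 1: CLOSE 1-3: Q_total=16.00, C_total=8.00, V=2.00; Q1=6.00, Q3=10.00; dissipated=4.267
Op 2: GROUND 4: Q4=0; energy lost=180.500
Op 3: CLOSE 5-1: Q_total=9.00, C_total=5.00, V=1.80; Q5=3.60, Q1=5.40; dissipated=0.150
Op 4: CLOSE 1-4: Q_total=5.40, C_total=4.00, V=1.35; Q1=4.05, Q4=1.35; dissipated=1.215
Op 5: CLOSE 1-2: Q_total=24.05, C_total=5.00, V=4.81; Q1=14.43, Q2=9.62; dissipated=44.894
Total dissipated: 231.025 μJ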